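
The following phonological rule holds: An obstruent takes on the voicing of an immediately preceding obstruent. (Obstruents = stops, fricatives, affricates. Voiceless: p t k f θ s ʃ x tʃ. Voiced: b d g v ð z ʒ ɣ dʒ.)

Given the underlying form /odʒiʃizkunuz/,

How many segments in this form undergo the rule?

1

/k/ after /z/ (voiced) → [g]
1 segment changes.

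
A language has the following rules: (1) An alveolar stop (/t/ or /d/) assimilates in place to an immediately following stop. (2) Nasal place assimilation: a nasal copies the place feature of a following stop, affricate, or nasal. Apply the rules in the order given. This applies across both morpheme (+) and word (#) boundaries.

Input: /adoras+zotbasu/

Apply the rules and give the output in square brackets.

Rule 1: /t/ before /b/ (labial) → [p]
After rule 1: adoras+zopbasu
Rule 2: no segment meets the rule's conditions; no change.

[adoras+zopbasu]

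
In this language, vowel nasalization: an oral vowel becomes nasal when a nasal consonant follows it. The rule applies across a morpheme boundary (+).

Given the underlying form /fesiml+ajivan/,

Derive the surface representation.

[fesĩml+ajivãn]

/i/ before nasal /m/ → [ĩ]
/a/ before nasal /n/ → [ã]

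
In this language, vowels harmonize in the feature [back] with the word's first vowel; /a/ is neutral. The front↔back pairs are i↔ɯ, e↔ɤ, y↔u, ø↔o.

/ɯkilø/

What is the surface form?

[ɯkɯlo]

/i/ harmonizes with /ɯ/ ([+back]) → [ɯ]
/ø/ harmonizes with /ɯ/ ([+back]) → [o]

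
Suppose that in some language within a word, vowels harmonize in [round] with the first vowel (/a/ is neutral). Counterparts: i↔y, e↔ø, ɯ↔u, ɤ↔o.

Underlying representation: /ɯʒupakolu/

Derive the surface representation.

/u/ harmonizes with /ɯ/ ([-round]) → [ɯ]
/o/ harmonizes with /ɯ/ ([-round]) → [ɤ]
/u/ harmonizes with /ɯ/ ([-round]) → [ɯ]

[ɯʒɯpakɤlɯ]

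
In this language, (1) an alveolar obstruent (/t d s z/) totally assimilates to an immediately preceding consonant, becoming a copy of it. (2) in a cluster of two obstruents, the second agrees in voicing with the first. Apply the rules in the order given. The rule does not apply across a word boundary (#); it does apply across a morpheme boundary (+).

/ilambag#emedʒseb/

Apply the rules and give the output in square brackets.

[ilambag#emedʒdʒeb]

Rule 1: /s/ after /dʒ/ → [dʒ] (total assimilation)
After rule 1: ilambag#emedʒdʒeb
Rule 2: no segment meets the rule's conditions; no change.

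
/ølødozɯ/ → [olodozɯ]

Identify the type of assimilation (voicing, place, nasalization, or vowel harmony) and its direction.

/ø/→[o] /ø/→[o].
Vowels agree with the last vowel, so the harmony is regressive.

vowel harmony, regressive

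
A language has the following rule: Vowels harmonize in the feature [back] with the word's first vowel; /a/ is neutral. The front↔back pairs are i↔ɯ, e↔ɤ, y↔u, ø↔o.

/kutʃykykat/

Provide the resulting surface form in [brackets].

/y/ harmonizes with /u/ ([+back]) → [u]
/y/ harmonizes with /u/ ([+back]) → [u]

[kutʃukukat]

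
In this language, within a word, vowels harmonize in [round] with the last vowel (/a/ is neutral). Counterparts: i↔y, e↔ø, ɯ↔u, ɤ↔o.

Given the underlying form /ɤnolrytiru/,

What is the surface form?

[onolrytyru]

/ɤ/ harmonizes with /u/ ([+round]) → [o]
/i/ harmonizes with /u/ ([+round]) → [y]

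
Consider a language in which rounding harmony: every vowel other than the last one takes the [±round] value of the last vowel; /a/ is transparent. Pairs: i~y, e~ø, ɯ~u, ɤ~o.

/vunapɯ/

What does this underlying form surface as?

[vɯnapɯ]

/u/ harmonizes with /ɯ/ ([-round]) → [ɯ]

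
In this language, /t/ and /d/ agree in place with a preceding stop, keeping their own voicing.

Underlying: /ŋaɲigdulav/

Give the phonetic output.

[ŋaɲiggulav]

/d/ after /g/ (velar) → [g]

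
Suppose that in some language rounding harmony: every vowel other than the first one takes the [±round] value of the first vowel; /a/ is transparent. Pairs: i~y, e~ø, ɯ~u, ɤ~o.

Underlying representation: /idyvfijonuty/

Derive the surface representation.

[idivfijɤnɯti]

/y/ harmonizes with /i/ ([-round]) → [i]
/o/ harmonizes with /i/ ([-round]) → [ɤ]
/u/ harmonizes with /i/ ([-round]) → [ɯ]
/y/ harmonizes with /i/ ([-round]) → [i]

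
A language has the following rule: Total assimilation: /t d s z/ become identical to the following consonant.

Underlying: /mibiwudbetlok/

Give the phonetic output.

/d/ before /b/ → [b] (total assimilation)
/t/ before /l/ → [l] (total assimilation)

[mibiwubbellok]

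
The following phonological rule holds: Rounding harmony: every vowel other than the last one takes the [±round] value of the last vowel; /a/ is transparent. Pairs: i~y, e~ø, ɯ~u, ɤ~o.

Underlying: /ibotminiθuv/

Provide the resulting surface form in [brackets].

/i/ harmonizes with /u/ ([+round]) → [y]
/i/ harmonizes with /u/ ([+round]) → [y]
/i/ harmonizes with /u/ ([+round]) → [y]

[ybotmynyθuv]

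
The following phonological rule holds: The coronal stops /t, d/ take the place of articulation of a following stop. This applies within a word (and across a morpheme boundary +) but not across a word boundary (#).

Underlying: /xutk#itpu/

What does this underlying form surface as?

/t/ before /k/ (velar) → [k]
/t/ before /p/ (labial) → [p]

[xukk#ippu]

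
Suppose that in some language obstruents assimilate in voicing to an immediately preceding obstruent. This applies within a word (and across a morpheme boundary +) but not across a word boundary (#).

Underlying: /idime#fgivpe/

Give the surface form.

/g/ after /f/ (voiceless) → [k]
/p/ after /v/ (voiced) → [b]

[idime#fkivbe]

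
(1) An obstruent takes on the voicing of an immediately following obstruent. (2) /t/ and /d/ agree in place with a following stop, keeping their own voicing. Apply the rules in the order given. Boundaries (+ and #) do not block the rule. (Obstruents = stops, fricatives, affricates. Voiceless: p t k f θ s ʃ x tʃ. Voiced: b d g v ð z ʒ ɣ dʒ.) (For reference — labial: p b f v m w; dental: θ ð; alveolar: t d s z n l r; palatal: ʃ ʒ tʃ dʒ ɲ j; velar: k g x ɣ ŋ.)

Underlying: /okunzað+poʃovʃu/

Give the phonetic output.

Rule 1: /ð/ before /p/ (voiceless) → [θ]
Rule 1: /v/ before /ʃ/ (voiceless) → [f]
After rule 1: okunzaθ+poʃofʃu
Rule 2: no segment meets the rule's conditions; no change.

[okunzaθ+poʃofʃu]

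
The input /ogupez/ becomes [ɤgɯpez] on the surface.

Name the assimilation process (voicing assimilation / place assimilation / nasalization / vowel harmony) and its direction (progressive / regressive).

/o/→[ɤ] /u/→[ɯ].
Vowels agree with the last vowel, so the harmony is regressive.

vowel harmony, regressive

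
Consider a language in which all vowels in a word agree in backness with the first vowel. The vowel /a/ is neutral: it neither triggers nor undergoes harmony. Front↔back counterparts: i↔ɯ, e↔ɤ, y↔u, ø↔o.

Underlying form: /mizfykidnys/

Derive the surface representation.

[mizfykidnys]

no segment meets the rule's conditions; no change.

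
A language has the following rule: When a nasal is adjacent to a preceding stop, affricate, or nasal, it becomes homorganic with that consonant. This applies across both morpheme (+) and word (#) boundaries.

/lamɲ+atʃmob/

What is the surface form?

[lamm+atʃɲob]

/ɲ/ after /m/ (labial) → [m]
/m/ after /tʃ/ (palatal) → [ɲ]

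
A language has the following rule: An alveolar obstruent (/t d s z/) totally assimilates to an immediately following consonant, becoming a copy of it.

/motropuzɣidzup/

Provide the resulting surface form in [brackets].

/t/ before /r/ → [r] (total assimilation)
/z/ before /ɣ/ → [ɣ] (total assimilation)
/d/ before /z/ → [z] (total assimilation)

[morropuɣɣizzup]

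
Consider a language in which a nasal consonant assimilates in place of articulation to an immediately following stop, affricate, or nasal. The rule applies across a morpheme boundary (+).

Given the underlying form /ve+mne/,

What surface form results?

/m/ before /n/ (alveolar) → [n]

[ve+nne]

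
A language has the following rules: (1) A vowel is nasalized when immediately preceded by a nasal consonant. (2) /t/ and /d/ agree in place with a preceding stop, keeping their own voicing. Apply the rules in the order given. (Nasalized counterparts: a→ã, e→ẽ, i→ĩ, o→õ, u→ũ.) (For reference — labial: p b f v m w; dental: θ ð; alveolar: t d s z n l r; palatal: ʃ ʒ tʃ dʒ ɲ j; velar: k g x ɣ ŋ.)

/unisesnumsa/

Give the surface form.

[unĩsesnũmsa]

Rule 1: /i/ after nasal /n/ → [ĩ]
Rule 1: /u/ after nasal /n/ → [ũ]
After rule 1: unĩsesnũmsa
Rule 2: no segment meets the rule's conditions; no change.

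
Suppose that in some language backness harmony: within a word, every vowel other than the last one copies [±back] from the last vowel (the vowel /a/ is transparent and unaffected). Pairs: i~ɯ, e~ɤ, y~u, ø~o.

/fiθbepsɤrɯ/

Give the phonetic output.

[fɯθbɤpsɤrɯ]

/i/ harmonizes with /ɯ/ ([+back]) → [ɯ]
/e/ harmonizes with /ɯ/ ([+back]) → [ɤ]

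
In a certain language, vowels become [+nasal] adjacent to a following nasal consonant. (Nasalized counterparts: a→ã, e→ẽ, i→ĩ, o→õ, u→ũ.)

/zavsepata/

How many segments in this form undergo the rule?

0

No segment meets the rule's conditions.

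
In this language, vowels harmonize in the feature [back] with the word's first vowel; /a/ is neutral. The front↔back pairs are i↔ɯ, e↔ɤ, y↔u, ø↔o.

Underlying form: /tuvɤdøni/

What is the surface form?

/ø/ harmonizes with /u/ ([+back]) → [o]
/i/ harmonizes with /u/ ([+back]) → [ɯ]

[tuvɤdonɯ]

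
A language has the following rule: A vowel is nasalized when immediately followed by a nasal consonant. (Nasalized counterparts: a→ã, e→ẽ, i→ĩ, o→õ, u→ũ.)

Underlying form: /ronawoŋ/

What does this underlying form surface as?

[rõnawõŋ]

/o/ before nasal /n/ → [õ]
/o/ before nasal /ŋ/ → [õ]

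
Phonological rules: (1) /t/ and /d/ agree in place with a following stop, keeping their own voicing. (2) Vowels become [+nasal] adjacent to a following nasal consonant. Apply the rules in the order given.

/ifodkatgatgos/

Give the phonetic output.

Rule 1: /d/ before /k/ (velar) → [g]
Rule 1: /t/ before /g/ (velar) → [k]
Rule 1: /t/ before /g/ (velar) → [k]
After rule 1: ifogkakgakgos
Rule 2: no segment meets the rule's conditions; no change.

[ifogkakgakgos]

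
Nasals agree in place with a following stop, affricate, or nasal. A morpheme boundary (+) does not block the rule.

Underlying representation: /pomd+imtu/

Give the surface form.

/m/ before /d/ (alveolar) → [n]
/m/ before /t/ (alveolar) → [n]

[pond+intu]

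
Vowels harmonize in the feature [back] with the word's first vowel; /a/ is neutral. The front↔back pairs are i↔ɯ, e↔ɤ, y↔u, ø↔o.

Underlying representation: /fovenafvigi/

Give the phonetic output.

/e/ harmonizes with /o/ ([+back]) → [ɤ]
/i/ harmonizes with /o/ ([+back]) → [ɯ]
/i/ harmonizes with /o/ ([+back]) → [ɯ]

[fovɤnafvɯgɯ]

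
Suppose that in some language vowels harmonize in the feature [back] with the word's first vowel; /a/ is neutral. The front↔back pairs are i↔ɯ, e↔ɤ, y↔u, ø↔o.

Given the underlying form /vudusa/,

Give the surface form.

no segment meets the rule's conditions; no change.

[vudusa]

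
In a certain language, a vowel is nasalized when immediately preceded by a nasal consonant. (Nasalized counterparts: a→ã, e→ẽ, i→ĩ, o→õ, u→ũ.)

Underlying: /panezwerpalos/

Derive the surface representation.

/e/ after nasal /n/ → [ẽ]

[panẽzwerpalos]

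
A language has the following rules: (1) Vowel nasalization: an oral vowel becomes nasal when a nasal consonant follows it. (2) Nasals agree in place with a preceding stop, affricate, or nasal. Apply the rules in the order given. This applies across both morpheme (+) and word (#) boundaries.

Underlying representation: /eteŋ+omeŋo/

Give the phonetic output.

[etẽŋ+õmẽŋo]

Rule 1: /e/ before nasal /ŋ/ → [ẽ]
Rule 1: /o/ before nasal /m/ → [õ]
Rule 1: /e/ before nasal /ŋ/ → [ẽ]
After rule 1: etẽŋ+õmẽŋo
Rule 2: no segment meets the rule's conditions; no change.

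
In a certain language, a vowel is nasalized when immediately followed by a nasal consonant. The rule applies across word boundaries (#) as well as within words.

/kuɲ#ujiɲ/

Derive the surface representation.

/u/ before nasal /ɲ/ → [ũ]
/i/ before nasal /ɲ/ → [ĩ]

[kũɲ#ujĩɲ]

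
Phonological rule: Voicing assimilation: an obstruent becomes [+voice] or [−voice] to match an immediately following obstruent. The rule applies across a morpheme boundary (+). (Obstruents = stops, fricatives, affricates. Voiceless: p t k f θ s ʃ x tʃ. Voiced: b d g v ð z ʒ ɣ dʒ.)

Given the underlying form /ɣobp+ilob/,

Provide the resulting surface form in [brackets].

[ɣopp+ilob]

/b/ before /p/ (voiceless) → [p]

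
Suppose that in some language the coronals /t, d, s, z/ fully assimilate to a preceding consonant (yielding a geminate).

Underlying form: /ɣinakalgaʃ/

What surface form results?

no segment meets the rule's conditions; no change.

[ɣinakalgaʃ]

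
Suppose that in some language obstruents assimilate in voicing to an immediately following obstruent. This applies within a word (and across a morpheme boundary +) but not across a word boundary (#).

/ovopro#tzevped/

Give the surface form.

[ovopro#dzefped]

/t/ before /z/ (voiced) → [d]
/v/ before /p/ (voiceless) → [f]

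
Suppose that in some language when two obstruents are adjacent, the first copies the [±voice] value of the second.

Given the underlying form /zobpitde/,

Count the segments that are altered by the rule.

2

/b/ before /p/ (voiceless) → [p]
/t/ before /d/ (voiced) → [d]
2 segments change.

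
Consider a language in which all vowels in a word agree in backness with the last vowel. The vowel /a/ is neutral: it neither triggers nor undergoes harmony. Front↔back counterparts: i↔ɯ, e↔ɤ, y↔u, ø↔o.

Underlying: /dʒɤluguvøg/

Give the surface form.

[dʒelygyvøg]

/ɤ/ harmonizes with /ø/ ([-back]) → [e]
/u/ harmonizes with /ø/ ([-back]) → [y]
/u/ harmonizes with /ø/ ([-back]) → [y]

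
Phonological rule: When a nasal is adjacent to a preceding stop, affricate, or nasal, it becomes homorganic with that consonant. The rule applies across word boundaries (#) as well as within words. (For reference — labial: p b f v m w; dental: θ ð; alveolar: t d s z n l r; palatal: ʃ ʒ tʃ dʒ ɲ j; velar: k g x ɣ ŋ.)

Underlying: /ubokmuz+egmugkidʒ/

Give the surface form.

/m/ after /k/ (velar) → [ŋ]
/m/ after /g/ (velar) → [ŋ]

[ubokŋuz+egŋugkidʒ]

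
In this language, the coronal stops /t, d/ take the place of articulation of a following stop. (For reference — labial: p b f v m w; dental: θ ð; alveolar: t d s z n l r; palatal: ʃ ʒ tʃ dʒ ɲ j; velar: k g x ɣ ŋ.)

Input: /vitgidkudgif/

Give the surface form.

[vikgigkuggif]

/t/ before /g/ (velar) → [k]
/d/ before /k/ (velar) → [g]
/d/ before /g/ (velar) → [g]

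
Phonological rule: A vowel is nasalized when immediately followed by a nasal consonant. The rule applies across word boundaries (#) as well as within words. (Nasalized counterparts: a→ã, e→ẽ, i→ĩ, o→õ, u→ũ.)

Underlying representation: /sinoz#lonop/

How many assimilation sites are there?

2

/i/ before nasal /n/ → [ĩ]
/o/ before nasal /n/ → [õ]
2 segments change.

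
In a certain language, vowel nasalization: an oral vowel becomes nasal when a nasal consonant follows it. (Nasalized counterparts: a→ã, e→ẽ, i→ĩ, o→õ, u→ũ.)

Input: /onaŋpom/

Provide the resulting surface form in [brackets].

[õnãŋpõm]

/o/ before nasal /n/ → [õ]
/a/ before nasal /ŋ/ → [ã]
/o/ before nasal /m/ → [õ]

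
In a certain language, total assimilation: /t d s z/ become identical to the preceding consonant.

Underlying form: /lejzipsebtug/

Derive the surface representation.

/z/ after /j/ → [j] (total assimilation)
/s/ after /p/ → [p] (total assimilation)
/t/ after /b/ → [b] (total assimilation)

[lejjippebbug]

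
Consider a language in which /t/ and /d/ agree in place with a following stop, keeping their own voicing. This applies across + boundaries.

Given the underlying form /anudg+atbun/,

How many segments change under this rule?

/d/ before /g/ (velar) → [g]
/t/ before /b/ (labial) → [p]
2 segments change.

2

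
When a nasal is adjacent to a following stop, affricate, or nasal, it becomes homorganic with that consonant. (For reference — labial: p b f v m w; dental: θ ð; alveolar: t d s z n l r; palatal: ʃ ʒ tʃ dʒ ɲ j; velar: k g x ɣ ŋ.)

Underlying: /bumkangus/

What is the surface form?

[buŋkaŋgus]

/m/ before /k/ (velar) → [ŋ]
/n/ before /g/ (velar) → [ŋ]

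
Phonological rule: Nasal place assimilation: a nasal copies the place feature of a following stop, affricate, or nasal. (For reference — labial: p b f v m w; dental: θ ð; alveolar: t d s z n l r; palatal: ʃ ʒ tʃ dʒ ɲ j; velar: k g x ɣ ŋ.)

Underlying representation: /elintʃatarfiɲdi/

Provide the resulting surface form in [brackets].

[eliɲtʃatarfindi]

/n/ before /tʃ/ (palatal) → [ɲ]
/ɲ/ before /d/ (alveolar) → [n]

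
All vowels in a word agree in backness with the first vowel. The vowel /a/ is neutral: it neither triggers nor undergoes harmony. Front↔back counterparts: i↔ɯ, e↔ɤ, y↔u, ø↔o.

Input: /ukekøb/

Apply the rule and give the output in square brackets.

[ukɤkob]

/e/ harmonizes with /u/ ([+back]) → [ɤ]
/ø/ harmonizes with /u/ ([+back]) → [o]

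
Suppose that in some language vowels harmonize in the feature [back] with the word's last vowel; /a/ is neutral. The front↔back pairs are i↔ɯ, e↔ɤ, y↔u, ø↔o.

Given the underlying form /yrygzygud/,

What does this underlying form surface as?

/y/ harmonizes with /u/ ([+back]) → [u]
/y/ harmonizes with /u/ ([+back]) → [u]
/y/ harmonizes with /u/ ([+back]) → [u]

[urugzugud]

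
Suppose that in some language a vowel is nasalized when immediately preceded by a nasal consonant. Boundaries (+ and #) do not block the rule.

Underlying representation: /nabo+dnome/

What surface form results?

/a/ after nasal /n/ → [ã]
/o/ after nasal /n/ → [õ]
/e/ after nasal /m/ → [ẽ]

[nãbo+dnõmẽ]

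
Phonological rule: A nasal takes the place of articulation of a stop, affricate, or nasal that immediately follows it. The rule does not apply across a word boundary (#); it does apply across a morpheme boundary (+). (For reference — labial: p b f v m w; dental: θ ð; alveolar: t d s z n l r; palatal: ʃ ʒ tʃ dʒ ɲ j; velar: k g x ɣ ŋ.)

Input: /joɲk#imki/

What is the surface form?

/ɲ/ before /k/ (velar) → [ŋ]
/m/ before /k/ (velar) → [ŋ]

[joŋk#iŋki]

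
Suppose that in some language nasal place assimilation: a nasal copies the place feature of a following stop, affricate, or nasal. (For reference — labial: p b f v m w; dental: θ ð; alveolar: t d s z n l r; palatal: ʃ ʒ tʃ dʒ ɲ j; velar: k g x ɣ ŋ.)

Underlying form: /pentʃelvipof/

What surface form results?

[peɲtʃelvipof]

/n/ before /tʃ/ (palatal) → [ɲ]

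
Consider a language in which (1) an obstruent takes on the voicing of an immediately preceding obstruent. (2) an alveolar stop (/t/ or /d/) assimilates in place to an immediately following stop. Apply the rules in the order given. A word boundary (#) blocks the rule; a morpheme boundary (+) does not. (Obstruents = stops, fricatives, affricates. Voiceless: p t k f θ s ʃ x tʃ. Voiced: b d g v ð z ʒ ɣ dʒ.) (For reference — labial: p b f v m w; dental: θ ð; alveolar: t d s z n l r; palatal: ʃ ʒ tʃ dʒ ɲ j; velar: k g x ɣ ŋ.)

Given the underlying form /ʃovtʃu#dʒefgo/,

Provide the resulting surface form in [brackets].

[ʃovdʒu#dʒefko]

Rule 1: /tʃ/ after /v/ (voiced) → [dʒ]
Rule 1: /g/ after /f/ (voiceless) → [k]
After rule 1: ʃovdʒu#dʒefko
Rule 2: no segment meets the rule's conditions; no change.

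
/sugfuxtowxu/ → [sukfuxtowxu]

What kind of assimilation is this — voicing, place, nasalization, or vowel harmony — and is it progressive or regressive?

/g/→[k].
Each target copies a feature from the following segment, so the direction is regressive.

voicing assimilation, regressive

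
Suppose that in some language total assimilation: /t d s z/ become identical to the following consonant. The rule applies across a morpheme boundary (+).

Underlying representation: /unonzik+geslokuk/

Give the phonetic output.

[unonzik+gellokuk]

/s/ before /l/ → [l] (total assimilation)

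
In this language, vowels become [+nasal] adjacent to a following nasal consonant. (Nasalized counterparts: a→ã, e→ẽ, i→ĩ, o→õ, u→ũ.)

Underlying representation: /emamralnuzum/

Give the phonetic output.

[ẽmãmralnuzũm]

/e/ before nasal /m/ → [ẽ]
/a/ before nasal /m/ → [ã]
/u/ before nasal /m/ → [ũ]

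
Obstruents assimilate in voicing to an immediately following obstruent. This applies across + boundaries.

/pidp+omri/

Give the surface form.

[pitp+omri]

/d/ before /p/ (voiceless) → [t]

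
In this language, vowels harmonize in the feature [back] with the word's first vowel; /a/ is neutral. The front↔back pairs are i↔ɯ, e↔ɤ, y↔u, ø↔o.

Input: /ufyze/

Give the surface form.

[ufuzɤ]

/y/ harmonizes with /u/ ([+back]) → [u]
/e/ harmonizes with /u/ ([+back]) → [ɤ]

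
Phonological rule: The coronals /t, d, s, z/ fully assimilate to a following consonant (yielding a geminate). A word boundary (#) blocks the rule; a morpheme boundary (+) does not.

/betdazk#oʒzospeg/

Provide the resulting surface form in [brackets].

[beddakk#oʒzoppeg]

/t/ before /d/ → [d] (total assimilation)
/z/ before /k/ → [k] (total assimilation)
/s/ before /p/ → [p] (total assimilation)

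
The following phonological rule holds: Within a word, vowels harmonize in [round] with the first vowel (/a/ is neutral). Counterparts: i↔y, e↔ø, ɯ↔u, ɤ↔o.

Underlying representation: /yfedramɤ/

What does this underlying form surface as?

[yfødramo]

/e/ harmonizes with /y/ ([+round]) → [ø]
/ɤ/ harmonizes with /y/ ([+round]) → [o]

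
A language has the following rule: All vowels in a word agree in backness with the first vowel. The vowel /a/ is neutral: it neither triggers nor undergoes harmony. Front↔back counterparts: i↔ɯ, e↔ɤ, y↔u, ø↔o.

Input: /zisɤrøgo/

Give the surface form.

/ɤ/ harmonizes with /i/ ([-back]) → [e]
/o/ harmonizes with /i/ ([-back]) → [ø]

[ziserøgø]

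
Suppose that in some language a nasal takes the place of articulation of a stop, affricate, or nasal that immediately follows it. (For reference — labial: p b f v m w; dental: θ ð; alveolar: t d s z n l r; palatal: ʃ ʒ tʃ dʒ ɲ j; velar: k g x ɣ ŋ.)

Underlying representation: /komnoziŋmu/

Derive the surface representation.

[konnozimmu]

/m/ before /n/ (alveolar) → [n]
/ŋ/ before /m/ (labial) → [m]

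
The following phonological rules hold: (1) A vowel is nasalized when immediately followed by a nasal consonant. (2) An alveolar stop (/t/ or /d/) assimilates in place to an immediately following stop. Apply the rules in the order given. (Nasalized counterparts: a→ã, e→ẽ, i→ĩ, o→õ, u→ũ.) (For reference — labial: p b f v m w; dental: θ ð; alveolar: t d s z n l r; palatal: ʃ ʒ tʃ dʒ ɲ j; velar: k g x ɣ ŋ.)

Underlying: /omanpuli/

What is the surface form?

Rule 1: /o/ before nasal /m/ → [õ]
Rule 1: /a/ before nasal /n/ → [ã]
After rule 1: õmãnpuli
Rule 2: no segment meets the rule's conditions; no change.

[õmãnpuli]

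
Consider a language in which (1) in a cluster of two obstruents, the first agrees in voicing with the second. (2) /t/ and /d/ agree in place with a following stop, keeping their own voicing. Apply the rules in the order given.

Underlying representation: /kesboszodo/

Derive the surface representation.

Rule 1: /s/ before /b/ (voiced) → [z]
Rule 1: /s/ before /z/ (voiced) → [z]
After rule 1: kezbozzodo
Rule 2: no segment meets the rule's conditions; no change.

[kezbozzodo]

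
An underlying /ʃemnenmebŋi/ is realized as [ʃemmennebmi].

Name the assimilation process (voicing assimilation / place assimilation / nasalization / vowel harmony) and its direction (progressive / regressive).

/n/→[m] /m/→[n] /ŋ/→[m].
Each target copies a feature from the preceding segment, so the direction is progressive.

place assimilation, progressive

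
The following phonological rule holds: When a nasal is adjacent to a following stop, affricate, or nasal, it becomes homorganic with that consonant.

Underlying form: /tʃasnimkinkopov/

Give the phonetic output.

[tʃasniŋkiŋkopov]

/m/ before /k/ (velar) → [ŋ]
/n/ before /k/ (velar) → [ŋ]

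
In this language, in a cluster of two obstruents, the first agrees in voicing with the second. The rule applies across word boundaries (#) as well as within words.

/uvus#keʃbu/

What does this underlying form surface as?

[uvus#keʒbu]

/ʃ/ before /b/ (voiced) → [ʒ]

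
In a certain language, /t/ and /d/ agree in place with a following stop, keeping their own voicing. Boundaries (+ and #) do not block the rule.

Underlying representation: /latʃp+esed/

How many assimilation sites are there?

No segment meets the rule's conditions.

0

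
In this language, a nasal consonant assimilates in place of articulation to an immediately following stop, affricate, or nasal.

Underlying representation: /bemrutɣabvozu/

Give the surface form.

no segment meets the rule's conditions; no change.

[bemrutɣabvozu]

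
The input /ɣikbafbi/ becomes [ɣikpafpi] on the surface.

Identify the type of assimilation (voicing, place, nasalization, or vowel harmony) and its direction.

/b/→[p] /b/→[p].
Each target copies a feature from the preceding segment, so the direction is progressive.

voicing assimilation, progressive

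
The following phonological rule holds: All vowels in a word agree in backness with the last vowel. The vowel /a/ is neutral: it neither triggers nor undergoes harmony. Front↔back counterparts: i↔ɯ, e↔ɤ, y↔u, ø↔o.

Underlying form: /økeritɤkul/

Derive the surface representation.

/ø/ harmonizes with /u/ ([+back]) → [o]
/e/ harmonizes with /u/ ([+back]) → [ɤ]
/i/ harmonizes with /u/ ([+back]) → [ɯ]

[okɤrɯtɤkul]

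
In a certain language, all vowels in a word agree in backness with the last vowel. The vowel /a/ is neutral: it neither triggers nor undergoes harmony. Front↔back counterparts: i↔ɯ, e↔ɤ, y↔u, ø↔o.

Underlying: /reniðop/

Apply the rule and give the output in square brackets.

/e/ harmonizes with /o/ ([+back]) → [ɤ]
/i/ harmonizes with /o/ ([+back]) → [ɯ]

[rɤnɯðop]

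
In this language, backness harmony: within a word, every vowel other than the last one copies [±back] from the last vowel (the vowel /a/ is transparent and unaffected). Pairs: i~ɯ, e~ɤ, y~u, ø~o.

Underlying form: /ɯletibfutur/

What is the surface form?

[ɯlɤtɯbfutur]

/e/ harmonizes with /u/ ([+back]) → [ɤ]
/i/ harmonizes with /u/ ([+back]) → [ɯ]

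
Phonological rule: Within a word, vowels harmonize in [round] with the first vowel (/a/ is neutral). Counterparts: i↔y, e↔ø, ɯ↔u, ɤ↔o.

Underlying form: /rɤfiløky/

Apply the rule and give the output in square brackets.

/ø/ harmonizes with /ɤ/ ([-round]) → [e]
/y/ harmonizes with /ɤ/ ([-round]) → [i]

[rɤfileki]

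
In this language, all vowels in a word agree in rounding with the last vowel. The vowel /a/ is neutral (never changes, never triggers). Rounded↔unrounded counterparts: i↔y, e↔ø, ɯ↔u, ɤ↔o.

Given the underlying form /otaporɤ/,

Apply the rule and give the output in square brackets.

/o/ harmonizes with /ɤ/ ([-round]) → [ɤ]
/o/ harmonizes with /ɤ/ ([-round]) → [ɤ]

[ɤtapɤrɤ]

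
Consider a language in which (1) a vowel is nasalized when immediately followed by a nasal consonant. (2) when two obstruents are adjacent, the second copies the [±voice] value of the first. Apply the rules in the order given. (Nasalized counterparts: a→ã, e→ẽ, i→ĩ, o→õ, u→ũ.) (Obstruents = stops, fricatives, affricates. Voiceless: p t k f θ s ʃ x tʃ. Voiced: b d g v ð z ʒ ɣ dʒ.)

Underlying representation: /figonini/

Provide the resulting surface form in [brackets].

[figõnĩni]

Rule 1: /o/ before nasal /n/ → [õ]
Rule 1: /i/ before nasal /n/ → [ĩ]
After rule 1: figõnĩni
Rule 2: no segment meets the rule's conditions; no change.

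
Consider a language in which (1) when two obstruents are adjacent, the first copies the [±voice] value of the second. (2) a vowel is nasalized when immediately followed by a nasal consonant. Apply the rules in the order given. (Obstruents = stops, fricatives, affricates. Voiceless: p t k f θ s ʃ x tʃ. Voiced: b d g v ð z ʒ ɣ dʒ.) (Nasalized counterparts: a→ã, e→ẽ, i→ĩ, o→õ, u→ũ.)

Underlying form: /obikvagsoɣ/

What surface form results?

Rule 1: /k/ before /v/ (voiced) → [g]
Rule 1: /g/ before /s/ (voiceless) → [k]
After rule 1: obigvaksoɣ
Rule 2: no segment meets the rule's conditions; no change.

[obigvaksoɣ]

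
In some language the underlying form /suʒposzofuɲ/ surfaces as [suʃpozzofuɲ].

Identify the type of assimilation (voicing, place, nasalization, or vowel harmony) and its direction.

voicing assimilation, regressive

/ʒ/→[ʃ] /s/→[z].
Each target copies a feature from the following segment, so the direction is regressive.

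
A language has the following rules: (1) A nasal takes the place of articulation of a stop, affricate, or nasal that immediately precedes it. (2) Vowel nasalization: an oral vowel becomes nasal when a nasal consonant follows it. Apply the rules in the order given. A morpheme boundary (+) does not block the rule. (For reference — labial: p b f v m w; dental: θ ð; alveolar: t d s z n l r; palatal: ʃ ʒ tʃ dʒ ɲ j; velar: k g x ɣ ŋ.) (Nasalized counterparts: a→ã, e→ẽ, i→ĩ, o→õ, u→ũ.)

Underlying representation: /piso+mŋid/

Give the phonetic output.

[pisõ+mmid]

Rule 1: /ŋ/ after /m/ (labial) → [m]
After rule 1: piso+mmid
Rule 2: /o/ before nasal /m/ → [õ]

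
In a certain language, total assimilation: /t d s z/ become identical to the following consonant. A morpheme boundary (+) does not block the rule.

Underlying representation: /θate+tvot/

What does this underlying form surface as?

[θate+vvot]

/t/ before /v/ → [v] (total assimilation)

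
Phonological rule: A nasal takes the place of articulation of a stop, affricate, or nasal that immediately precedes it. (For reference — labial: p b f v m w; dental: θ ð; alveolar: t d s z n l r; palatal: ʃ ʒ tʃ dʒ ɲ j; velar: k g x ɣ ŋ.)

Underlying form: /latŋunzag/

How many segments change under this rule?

/ŋ/ after /t/ (alveolar) → [n]
1 segment changes.

1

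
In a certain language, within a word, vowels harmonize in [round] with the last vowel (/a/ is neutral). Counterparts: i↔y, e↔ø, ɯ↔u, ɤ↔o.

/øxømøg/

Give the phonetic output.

no segment meets the rule's conditions; no change.

[øxømøg]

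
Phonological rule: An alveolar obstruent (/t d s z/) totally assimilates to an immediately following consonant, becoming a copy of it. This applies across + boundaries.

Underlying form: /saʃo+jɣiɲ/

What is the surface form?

no segment meets the rule's conditions; no change.

[saʃo+jɣiɲ]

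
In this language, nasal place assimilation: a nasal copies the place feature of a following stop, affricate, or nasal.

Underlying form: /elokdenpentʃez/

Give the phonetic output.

[elokdempeɲtʃez]

/n/ before /p/ (labial) → [m]
/n/ before /tʃ/ (palatal) → [ɲ]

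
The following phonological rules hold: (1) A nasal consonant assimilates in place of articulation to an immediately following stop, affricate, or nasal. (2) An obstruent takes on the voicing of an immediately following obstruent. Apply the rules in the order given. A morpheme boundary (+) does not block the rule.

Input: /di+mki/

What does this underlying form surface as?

[di+ŋki]

Rule 1: /m/ before /k/ (velar) → [ŋ]
After rule 1: di+ŋki
Rule 2: no segment meets the rule's conditions; no change.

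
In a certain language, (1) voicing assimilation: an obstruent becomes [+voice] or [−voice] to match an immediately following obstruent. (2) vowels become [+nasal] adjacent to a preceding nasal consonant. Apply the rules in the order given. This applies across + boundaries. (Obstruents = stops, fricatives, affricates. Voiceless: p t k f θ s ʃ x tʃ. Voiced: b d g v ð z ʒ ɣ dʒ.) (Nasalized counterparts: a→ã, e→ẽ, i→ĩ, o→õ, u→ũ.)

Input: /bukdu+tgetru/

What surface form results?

[bugdu+dgetru]

Rule 1: /k/ before /d/ (voiced) → [g]
Rule 1: /t/ before /g/ (voiced) → [d]
After rule 1: bugdu+dgetru
Rule 2: no segment meets the rule's conditions; no change.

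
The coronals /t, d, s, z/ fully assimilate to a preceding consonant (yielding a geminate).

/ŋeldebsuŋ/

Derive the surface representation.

/d/ after /l/ → [l] (total assimilation)
/s/ after /b/ → [b] (total assimilation)

[ŋellebbuŋ]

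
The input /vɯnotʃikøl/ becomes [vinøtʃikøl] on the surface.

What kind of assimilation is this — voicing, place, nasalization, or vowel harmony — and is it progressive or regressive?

/ɯ/→[i] /o/→[ø].
Vowels agree with the last vowel, so the harmony is regressive.

vowel harmony, regressive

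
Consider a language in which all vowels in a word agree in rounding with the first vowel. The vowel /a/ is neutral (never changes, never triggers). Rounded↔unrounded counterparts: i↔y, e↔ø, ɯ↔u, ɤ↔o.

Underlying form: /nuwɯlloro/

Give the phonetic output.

/ɯ/ harmonizes with /u/ ([+round]) → [u]

[nuwulloro]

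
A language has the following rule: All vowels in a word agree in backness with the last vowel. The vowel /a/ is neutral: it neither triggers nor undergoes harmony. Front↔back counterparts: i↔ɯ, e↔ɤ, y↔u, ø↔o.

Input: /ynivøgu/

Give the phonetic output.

/y/ harmonizes with /u/ ([+back]) → [u]
/i/ harmonizes with /u/ ([+back]) → [ɯ]
/ø/ harmonizes with /u/ ([+back]) → [o]

[unɯvogu]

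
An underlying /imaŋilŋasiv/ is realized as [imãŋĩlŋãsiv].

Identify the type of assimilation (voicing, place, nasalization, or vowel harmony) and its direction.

/a/→[ã] /i/→[ĩ] /a/→[ã].
Each target copies a feature from the preceding segment, so the direction is progressive.

nasalization, progressive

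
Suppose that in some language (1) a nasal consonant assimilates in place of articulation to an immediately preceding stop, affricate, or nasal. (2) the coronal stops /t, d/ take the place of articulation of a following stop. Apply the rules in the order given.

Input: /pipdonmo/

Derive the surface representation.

[pipdonno]

Rule 1: /m/ after /n/ (alveolar) → [n]
After rule 1: pipdonno
Rule 2: no segment meets the rule's conditions; no change.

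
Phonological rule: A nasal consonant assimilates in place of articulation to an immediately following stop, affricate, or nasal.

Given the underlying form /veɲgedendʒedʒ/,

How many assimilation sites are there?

2

/ɲ/ before /g/ (velar) → [ŋ]
/n/ before /dʒ/ (palatal) → [ɲ]
2 segments change.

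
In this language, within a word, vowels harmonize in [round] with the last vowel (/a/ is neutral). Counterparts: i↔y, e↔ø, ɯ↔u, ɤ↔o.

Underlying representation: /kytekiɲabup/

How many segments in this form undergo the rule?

2

/e/ harmonizes with /u/ ([+round]) → [ø]
/i/ harmonizes with /u/ ([+round]) → [y]
2 segments change.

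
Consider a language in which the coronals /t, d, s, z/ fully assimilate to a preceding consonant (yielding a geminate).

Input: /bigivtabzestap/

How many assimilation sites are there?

3

/t/ after /v/ → [v] (total assimilation)
/z/ after /b/ → [b] (total assimilation)
/t/ after /s/ → [s] (total assimilation)
3 segments change.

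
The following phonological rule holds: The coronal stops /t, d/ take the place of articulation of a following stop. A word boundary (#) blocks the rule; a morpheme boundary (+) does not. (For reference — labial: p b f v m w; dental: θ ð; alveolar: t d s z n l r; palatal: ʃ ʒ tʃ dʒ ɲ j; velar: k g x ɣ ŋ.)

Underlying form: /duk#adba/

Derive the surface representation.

[duk#abba]

/d/ before /b/ (labial) → [b]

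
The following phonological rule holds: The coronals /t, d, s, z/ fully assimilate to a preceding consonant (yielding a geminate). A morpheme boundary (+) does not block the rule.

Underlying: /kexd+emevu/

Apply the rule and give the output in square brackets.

[kexx+emevu]

/d/ after /x/ → [x] (total assimilation)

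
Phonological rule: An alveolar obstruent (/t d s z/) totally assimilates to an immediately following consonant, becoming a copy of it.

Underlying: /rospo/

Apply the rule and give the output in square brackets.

/s/ before /p/ → [p] (total assimilation)

[roppo]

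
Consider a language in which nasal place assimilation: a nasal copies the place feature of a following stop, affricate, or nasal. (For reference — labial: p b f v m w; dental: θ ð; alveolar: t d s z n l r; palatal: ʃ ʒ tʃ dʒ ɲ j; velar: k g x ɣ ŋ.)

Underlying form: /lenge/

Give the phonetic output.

[leŋge]

/n/ before /g/ (velar) → [ŋ]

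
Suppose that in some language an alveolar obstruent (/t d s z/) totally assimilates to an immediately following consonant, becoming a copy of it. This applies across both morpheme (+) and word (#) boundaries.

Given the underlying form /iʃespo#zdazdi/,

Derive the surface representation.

/s/ before /p/ → [p] (total assimilation)
/z/ before /d/ → [d] (total assimilation)
/z/ before /d/ → [d] (total assimilation)

[iʃeppo#ddaddi]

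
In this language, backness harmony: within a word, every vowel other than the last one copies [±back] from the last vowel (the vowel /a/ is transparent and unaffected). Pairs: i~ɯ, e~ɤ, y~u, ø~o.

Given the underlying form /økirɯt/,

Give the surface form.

[okɯrɯt]

/ø/ harmonizes with /ɯ/ ([+back]) → [o]
/i/ harmonizes with /ɯ/ ([+back]) → [ɯ]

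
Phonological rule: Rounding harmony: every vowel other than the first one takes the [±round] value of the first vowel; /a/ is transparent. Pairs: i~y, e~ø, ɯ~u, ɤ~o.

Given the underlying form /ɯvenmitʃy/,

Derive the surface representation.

/y/ harmonizes with /ɯ/ ([-round]) → [i]

[ɯvenmitʃi]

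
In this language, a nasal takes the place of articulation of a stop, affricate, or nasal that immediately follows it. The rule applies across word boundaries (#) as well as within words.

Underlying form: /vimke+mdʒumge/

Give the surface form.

/m/ before /k/ (velar) → [ŋ]
/m/ before /dʒ/ (palatal) → [ɲ]
/m/ before /g/ (velar) → [ŋ]

[viŋke+ɲdʒuŋge]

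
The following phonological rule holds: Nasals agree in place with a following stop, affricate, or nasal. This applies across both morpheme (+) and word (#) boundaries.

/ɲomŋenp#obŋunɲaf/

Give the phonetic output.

/m/ before /ŋ/ (velar) → [ŋ]
/n/ before /p/ (labial) → [m]
/n/ before /ɲ/ (palatal) → [ɲ]

[ɲoŋŋemp#obŋuɲɲaf]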